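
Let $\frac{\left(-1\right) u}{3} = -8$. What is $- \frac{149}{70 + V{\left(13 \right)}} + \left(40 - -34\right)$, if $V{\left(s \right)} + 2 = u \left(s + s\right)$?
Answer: $\frac{51059}{692} \approx 73.785$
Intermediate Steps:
$u = 24$ ($u = \left(-3\right) \left(-8\right) = 24$)
$V{\left(s \right)} = -2 + 48 s$ ($V{\left(s \right)} = -2 + 24 \left(s + s\right) = -2 + 24 \cdot 2 s = -2 + 48 s$)
$- \frac{149}{70 + V{\left(13 \right)}} + \left(40 - -34\right) = - \frac{149}{70 + \left(-2 + 48 \cdot 13\right)} + \left(40 - -34\right) = - \frac{149}{70 + \left(-2 + 624\right)} + \left(40 + 34\right) = - \frac{149}{70 + 622} + 74 = - \frac{149}{692} + 74 = \frac{51059}{692}$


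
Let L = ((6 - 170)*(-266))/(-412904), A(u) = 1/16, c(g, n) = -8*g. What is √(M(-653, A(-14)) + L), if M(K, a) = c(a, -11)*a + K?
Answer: 29*I*√132405616002/412904 ≈ 25.557*I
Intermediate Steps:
A(u) = 1/16
M(K, a) = K - 8*a² (M(K, a) = (-8*a)*a + K = -8*a² + K = K - 8*a²)
L = -5453/51613 (L = -164*(-266)*(-1/412904) = 43624*(-1/412904) = -5453/51613 ≈ -0.10565)
√(M(-653, A(-14)) + L) = √((-653 - 8*(1/16)²) - 5453/51613) = √((-653 - 8*1/256) - 5453/51613) = √((-653 - 1/32) - 5453/51613) = √(-20897/32 - 5453/51613) = √(-1078731357/1651616) = 29*I*√132405616002/412904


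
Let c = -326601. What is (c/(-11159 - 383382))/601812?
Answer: 36289/26382167588 ≈ 1.3755e-6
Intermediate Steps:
(c/(-11159 - 383382))/601812 = -326601/(-11159 - 383382)/601812 = -326601/(-394541)*(1/601812) = -326601*(-1/394541)*(1/601812) = (326601/394541)*(1/601812) = 36289/26382167588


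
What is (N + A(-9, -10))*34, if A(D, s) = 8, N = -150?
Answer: -4828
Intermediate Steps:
(N + A(-9, -10))*34 = (-150 + 8)*34 = -142*34 = -4828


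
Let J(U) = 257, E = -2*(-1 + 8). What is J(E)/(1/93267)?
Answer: 23969619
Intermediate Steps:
E = -14 (E = -2*7 = -14)
J(E)/(1/93267) = 257/(1/93267) = 257*93267 = 23969619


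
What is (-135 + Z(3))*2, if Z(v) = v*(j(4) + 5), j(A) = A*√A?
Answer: -192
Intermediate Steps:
j(A) = A^(3/2)
Z(v) = 13*v (Z(v) = v*(4^(3/2) + 5) = v*(8 + 5) = v*13 = 13*v)
(-135 + Z(3))*2 = (-135 + 13*3)*2 = (-135 + 39)*2 = -96*2 = -192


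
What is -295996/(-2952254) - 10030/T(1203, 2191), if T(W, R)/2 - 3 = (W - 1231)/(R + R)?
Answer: -2316930497139/1383130999 ≈ -1675.1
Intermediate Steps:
T(W, R) = 6 + (-1231 + W)/R (T(W, R) = 6 + 2*((W - 1231)/(R + R)) = 6 + 2*((-1231 + W)/((2*R))) = 6 + 2*((-1231 + W)*(1/(2*R))) = 6 + 2*((-1231 + W)/(2*R)) = 6 + (-1231 + W)/R)
-295996/(-2952254) - 10030/T(1203, 2191) = -295996/(-2952254) - 10030*2191/(-1231 + 1203 + 6*2191) = -295996*(-1/2952254) - 10030*2191/(-1231 + 1203 + 13146) = 147998/1476127 - 10030/((1/2191)*13118) = 147998/1476127 - 10030/1874/313 = 147998/1476127 - 10030*313/1874 = 147998/1476127 - 1569695/937 = -2316930497139/1383130999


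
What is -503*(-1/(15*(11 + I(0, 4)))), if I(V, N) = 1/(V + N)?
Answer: 2012/675 ≈ 2.9807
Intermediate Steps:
I(V, N) = 1/(N + V)
-503*(-1/(15*(11 + I(0, 4)))) = -503*(-1/(15*(11 + 1/(4 + 0)))) = -503*(-1/(15*(11 + 1/4))) = -503*(-1/(15*(11 + ¼))) = -503/((45/4)*(-15)) = -503/(-675/4) = -503*(-4/675) = 2012/675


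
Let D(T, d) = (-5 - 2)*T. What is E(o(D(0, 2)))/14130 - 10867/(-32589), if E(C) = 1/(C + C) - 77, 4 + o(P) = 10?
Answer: 67130699/204658920 ≈ 0.32801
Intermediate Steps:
D(T, d) = -7*T
o(P) = 6 (o(P) = -4 + 10 = 6)
E(C) = -77 + 1/(2*C) (E(C) = 1/(2*C) - 77 = -77 + 1/(2*C))
E(o(D(0, 2)))/14130 - 10867/(-32589) = (-77 + (1/2)/6)/14130 - 10867/(-32589) = (-77 + (1/2)*(1/6))*(1/14130) - 10867*(-1/32589) = (-77 + 1/12)*(1/14130) + 10867/32589 = -923/12*1/14130 + 10867/32589 = -923/169560 + 10867/32589 = 67130699/204658920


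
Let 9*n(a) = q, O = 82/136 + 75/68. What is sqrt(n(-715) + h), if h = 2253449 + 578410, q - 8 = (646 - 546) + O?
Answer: 2*sqrt(1841424241)/51 ≈ 1682.8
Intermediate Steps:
O = 29/17 (O = 82*(1/136) + 75*(1/68) = 41/68 + 75/68 = 29/17 ≈ 1.7059)
q = 1865/17 (q = 8 + ((646 - 546) + 29/17) = 8 + (100 + 29/17) = 8 + 1729/17 = 1865/17 ≈ 109.71)
n(a) = 1865/153 (n(a) = (1/9)*(1865/17) = 1865/153)
h = 2831859
sqrt(n(-715) + h) = sqrt(1865/153 + 2831859) = sqrt(433276292/153) = 2*sqrt(1841424241)/51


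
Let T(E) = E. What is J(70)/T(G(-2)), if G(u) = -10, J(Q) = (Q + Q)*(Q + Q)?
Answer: -1960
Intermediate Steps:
J(Q) = 4*Q² (J(Q) = (2*Q)*(2*Q) = 4*Q²)
J(70)/T(G(-2)) = (4*70²)/(-10) = (4*4900)*(-⅒) = 19600*(-⅒) = -1960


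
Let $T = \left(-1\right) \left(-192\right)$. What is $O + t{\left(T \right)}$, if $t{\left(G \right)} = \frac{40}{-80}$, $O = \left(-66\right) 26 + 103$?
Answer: $- \frac{3227}{2} \approx -1613.5$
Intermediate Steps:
$T = 192$
$O = -1613$ ($O = -1716 + 103 = -1613$)
$t{\left(G \right)} = - \frac{1}{2}$ ($t{\left(G \right)} = 40 \left(- \frac{1}{80}\right) = - \frac{1}{2}$)
$O + t{\left(T \right)} = -1613 - \frac{1}{2} = - \frac{3227}{2}$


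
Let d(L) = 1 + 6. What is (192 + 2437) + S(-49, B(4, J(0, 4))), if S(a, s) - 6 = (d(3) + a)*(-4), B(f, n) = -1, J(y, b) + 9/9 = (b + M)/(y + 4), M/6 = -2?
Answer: 2803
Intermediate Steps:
M = -12 (M = 6*(-2) = -12)
d(L) = 7
J(y, b) = -1 + (-12 + b)/(4 + y) (J(y, b) = -1 + (b - 12)/(y + 4) = -1 + (-12 + b)/(4 + y))
S(a, s) = -22 - 4*a (S(a, s) = 6 + (7 + a)*(-4) = 6 + (-28 - 4*a) = -22 - 4*a)
(192 + 2437) + S(-49, B(4, J(0, 4))) = (192 + 2437) + (-22 - 4*(-49)) = 2629 + (-22 + 196) = 2629 + 174 = 2803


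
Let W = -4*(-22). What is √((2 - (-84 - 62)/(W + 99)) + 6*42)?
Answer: 2*√2227357/187 ≈ 15.962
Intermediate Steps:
W = 88
√((2 - (-84 - 62)/(W + 99)) + 6*42) = √((2 - (-84 - 62)/(88 + 99)) + 6*42) = √((2 - (-146)/187) + 252) = √((2 - 1*(-146/187)) + 252) = √((2 + 146/187) + 252) = √(520/187 + 252) = √(47644/187) = 2*√2227357/187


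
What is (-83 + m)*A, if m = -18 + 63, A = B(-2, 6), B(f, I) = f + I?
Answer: -152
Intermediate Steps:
B(f, I) = I + f
A = 4 (A = 6 - 2 = 4)
m = 45
(-83 + m)*A = (-83 + 45)*4 = -38*4 = -152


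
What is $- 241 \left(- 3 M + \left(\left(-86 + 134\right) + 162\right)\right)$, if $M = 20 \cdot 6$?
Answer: $36150$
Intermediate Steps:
$M = 120$
$- 241 \left(- 3 M + \left(\left(-86 + 134\right) + 162\right)\right) = - 241 \left(\left(-3\right) 120 + \left(\left(-86 + 134\right) + 162\right)\right) = - 241 \left(-360 + \left(48 + 162\right)\right) = - 241 \left(-360 + 210\right) = \left(-241\right) \left(-150\right) = 36150$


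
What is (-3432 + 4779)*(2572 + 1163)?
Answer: 5031045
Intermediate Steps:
(-3432 + 4779)*(2572 + 1163) = 1347*3735 = 5031045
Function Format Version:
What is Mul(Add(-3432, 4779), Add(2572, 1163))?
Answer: 5031045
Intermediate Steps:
Mul(Add(-3432, 4779), Add(2572, 1163)) = Mul(1347, 3735) = 5031045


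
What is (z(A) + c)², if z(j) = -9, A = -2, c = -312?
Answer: 103041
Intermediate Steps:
(z(A) + c)² = (-9 - 312)² = (-321)² = 103041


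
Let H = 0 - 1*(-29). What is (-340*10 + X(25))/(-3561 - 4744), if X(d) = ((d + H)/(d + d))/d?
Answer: 2124973/5190625 ≈ 0.40939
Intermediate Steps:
H = 29 (H = 0 + 29 = 29)
X(d) = (29 + d)/(2*d²) (X(d) = ((d + 29)/(d + d))/d = ((29 + d)/((2*d)))/d = ((29 + d)*(1/(2*d)))/d = ((29 + d)/(2*d))/d = (29 + d)/(2*d²))
(-340*10 + X(25))/(-3561 - 4744) = (-340*10 + (½)*(29 + 25)/25²)/(-3561 - 4744) = (-3400 + (½)*(1/625)*54)/(-8305) = (-3400 + 27/625)*(-1/8305) = -2124973/625*(-1/8305) = 2124973/5190625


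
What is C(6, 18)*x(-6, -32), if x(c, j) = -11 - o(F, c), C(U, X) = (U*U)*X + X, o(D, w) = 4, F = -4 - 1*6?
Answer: -9990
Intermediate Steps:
F = -10 (F = -4 - 6 = -10)
C(U, X) = X + X*U**2 (C(U, X) = U**2*X + X = X*U**2 + X = X + X*U**2)
x(c, j) = -15 (x(c, j) = -11 - 1*4 = -11 - 4 = -15)
C(6, 18)*x(-6, -32) = (18*(1 + 6**2))*(-15) = (18*(1 + 36))*(-15) = (18*37)*(-15) = 666*(-15) = -9990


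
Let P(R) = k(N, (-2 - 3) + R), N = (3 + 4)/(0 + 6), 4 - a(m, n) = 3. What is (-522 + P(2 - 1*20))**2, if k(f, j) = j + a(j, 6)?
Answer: 295936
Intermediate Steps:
a(m, n) = 1 (a(m, n) = 4 - 1*3 = 4 - 3 = 1)
N = 7/6 ≈ 1.1667
k(f, j) = 1 + j (k(f, j) = j + 1 = 1 + j)
P(R) = -4 + R (P(R) = 1 + ((-2 - 3) + R) = 1 + (-5 + R) = -4 + R)
(-522 + P(2 - 1*20))**2 = (-522 + (-4 + (2 - 1*20)))**2 = (-522 + (-4 + (2 - 20)))**2 = (-522 + (-4 - 18))**2 = (-522 - 22)**2 = (-544)**2 = 295936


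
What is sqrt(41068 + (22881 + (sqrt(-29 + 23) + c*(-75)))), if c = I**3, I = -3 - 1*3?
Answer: sqrt(80149 + I*sqrt(6)) ≈ 283.11 + 0.004*I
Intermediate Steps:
I = -6 (I = -3 - 3 = -6)
c = -216 (c = (-6)**3 = -216)
sqrt(41068 + (22881 + (sqrt(-29 + 23) + c*(-75)))) = sqrt(41068 + (22881 + (sqrt(-29 + 23) - 216*(-75)))) = sqrt(41068 + (22881 + (sqrt(-6) + 16200))) = sqrt(41068 + (22881 + (I*sqrt(6) + 16200))) = sqrt(41068 + (22881 + (16200 + I*sqrt(6)))) = sqrt(41068 + (39081 + I*sqrt(6))) = sqrt(80149 + I*sqrt(6))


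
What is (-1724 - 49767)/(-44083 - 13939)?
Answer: 51491/58022 ≈ 0.88744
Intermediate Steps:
(-1724 - 49767)/(-44083 - 13939) = -51491/(-58022) = -51491*(-1/58022) = 51491/58022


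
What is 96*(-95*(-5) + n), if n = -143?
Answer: 31872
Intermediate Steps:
96*(-95*(-5) + n) = 96*(-95*(-5) - 143) = 96*(475 - 143) = 96*332 = 31872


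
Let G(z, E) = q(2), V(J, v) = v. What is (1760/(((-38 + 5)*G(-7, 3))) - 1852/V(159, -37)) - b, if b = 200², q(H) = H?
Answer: -4437404/111 ≈ -39977.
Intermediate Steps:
G(z, E) = 2
b = 40000
(1760/(((-38 + 5)*G(-7, 3))) - 1852/V(159, -37)) - b = (1760/(((-38 + 5)*2)) - 1852/(-37)) - 1*40000 = (1760/((-33*2)) - 1852*(-1/37)) - 40000 = (1760/(-66) + 1852/37) - 40000 = (1760*(-1/66) + 1852/37) - 40000 = (-80/3 + 1852/37) - 40000 = 2596/111 - 40000 = -4437404/111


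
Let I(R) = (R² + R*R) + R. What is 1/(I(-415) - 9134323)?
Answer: -1/8790288 ≈ -1.1376e-7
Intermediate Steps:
I(R) = R + 2*R² (I(R) = (R² + R²) + R = 2*R² + R = R + 2*R²)
1/(I(-415) - 9134323) = 1/(-415*(1 + 2*(-415)) - 9134323) = 1/(-415*(1 - 830) - 9134323) = 1/(-415*(-829) - 9134323) = 1/(344035 - 9134323) = 1/(-8790288) = -1/8790288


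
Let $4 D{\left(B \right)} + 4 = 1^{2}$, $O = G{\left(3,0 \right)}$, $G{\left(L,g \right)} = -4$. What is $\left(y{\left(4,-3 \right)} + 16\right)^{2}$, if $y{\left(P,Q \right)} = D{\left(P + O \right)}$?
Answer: $\frac{3721}{16} \approx 232.56$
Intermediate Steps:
$O = -4$
$D{\left(B \right)} = - \frac{3}{4}$ ($D{\left(B \right)} = -1 + \frac{1^{2}}{4} = -1 + \frac{1}{4} \cdot 1 = -1 + \frac{1}{4} = - \frac{3}{4}$)
$y{\left(P,Q \right)} = - \frac{3}{4}$
$\left(y{\left(4,-3 \right)} + 16\right)^{2} = \left(- \frac{3}{4} + 16\right)^{2} = \left(\frac{61}{4}\right)^{2} = \frac{3721}{16}$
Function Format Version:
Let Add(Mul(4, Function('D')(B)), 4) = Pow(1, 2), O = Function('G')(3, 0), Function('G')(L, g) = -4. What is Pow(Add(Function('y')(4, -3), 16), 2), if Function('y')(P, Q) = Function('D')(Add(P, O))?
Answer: Rational(3721, 16) ≈ 232.56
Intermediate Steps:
O = -4
Function('D')(B) = Rational(-3, 4) (Function('D')(B) = Add(-1, Mul(Rational(1, 4), Pow(1, 2))) = Add(-1, Mul(Rational(1, 4), 1)) = Add(-1, Rational(1, 4)) = Rational(-3, 4))
Function('y')(P, Q) = Rational(-3, 4)
Pow(Add(Function('y')(4, -3), 16), 2) = Pow(Add(Rational(-3, 4), 16), 2) = Pow(Rational(61, 4), 2) = Rational(3721, 16)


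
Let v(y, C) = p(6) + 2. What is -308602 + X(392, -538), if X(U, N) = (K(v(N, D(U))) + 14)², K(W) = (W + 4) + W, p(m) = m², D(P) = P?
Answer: -299766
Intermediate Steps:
v(y, C) = 38 (v(y, C) = 6² + 2 = 36 + 2 = 38)
K(W) = 4 + 2*W (K(W) = (4 + W) + W = 4 + 2*W)
X(U, N) = 8836 (X(U, N) = ((4 + 2*38) + 14)² = ((4 + 76) + 14)² = (80 + 14)² = 94² = 8836)
-308602 + X(392, -538) = -308602 + 8836 = -299766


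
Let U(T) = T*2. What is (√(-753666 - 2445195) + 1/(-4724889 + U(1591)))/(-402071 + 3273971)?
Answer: -1/13560270333300 + I*√355429/957300 ≈ -7.3745e-14 + 0.00062277*I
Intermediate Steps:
U(T) = 2*T
(√(-753666 - 2445195) + 1/(-4724889 + U(1591)))/(-402071 + 3273971) = (√(-753666 - 2445195) + 1/(-4724889 + 2*1591))/(-402071 + 3273971) = (√(-3198861) + 1/(-4724889 + 3182))/2871900 = (3*I*√355429 + 1/(-4721707))*(1/2871900) = (3*I*√355429 - 1/4721707)*(1/2871900) = (-1/4721707 + 3*I*√355429)*(1/2871900) = -1/13560270333300 + I*√355429/957300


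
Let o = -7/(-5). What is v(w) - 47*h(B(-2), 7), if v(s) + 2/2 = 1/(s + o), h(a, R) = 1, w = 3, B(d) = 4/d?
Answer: -1051/22 ≈ -47.773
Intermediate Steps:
o = 7/5 (o = -7*(-⅕) = 7/5 ≈ 1.4000)
v(s) = -1 + 1/(7/5 + s) (v(s) = -1 + 1/(s + 7/5) = -1 + 1/(7/5 + s))
v(w) - 47*h(B(-2), 7) = (-2 - 5*3)/(7 + 5*3) - 47*1 = (-2 - 15)/(7 + 15) - 47 = -17/22 - 47 = -1051/22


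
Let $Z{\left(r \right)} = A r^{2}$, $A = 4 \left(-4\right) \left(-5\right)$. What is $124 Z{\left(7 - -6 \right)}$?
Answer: $1676480$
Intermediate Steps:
$A = 80$ ($A = \left(-16\right) \left(-5\right) = 80$)
$Z{\left(r \right)} = 80 r^{2}$
$124 Z{\left(7 - -6 \right)} = 124 \cdot 80 \left(7 - -6\right)^{2} = 124 \cdot 80 \left(7 + 6\right)^{2} = 124 \cdot 80 \cdot 13^{2} = 124 \cdot 80 \cdot 169 = 124 \cdot 13520 = 1676480$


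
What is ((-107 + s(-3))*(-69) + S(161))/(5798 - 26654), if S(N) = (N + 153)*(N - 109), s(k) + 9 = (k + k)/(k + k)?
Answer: -24263/20856 ≈ -1.1634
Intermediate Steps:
s(k) = -8 (s(k) = -9 + (k + k)/(k + k) = -9 + (2*k)/((2*k)) = -9 + (2*k)*(1/(2*k)) = -9 + 1 = -8)
S(N) = (-109 + N)*(153 + N) (S(N) = (153 + N)*(-109 + N) = (-109 + N)*(153 + N))
((-107 + s(-3))*(-69) + S(161))/(5798 - 26654) = ((-107 - 8)*(-69) + (-16677 + 161² + 44*161))/(5798 - 26654) = (-115*(-69) + (-16677 + 25921 + 7084))/(-20856) = (7935 + 16328)*(-1/20856) = 24263*(-1/20856) = -24263/20856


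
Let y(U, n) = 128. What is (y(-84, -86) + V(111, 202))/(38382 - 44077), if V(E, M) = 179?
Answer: -307/5695 ≈ -0.053907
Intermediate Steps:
(y(-84, -86) + V(111, 202))/(38382 - 44077) = (128 + 179)/(38382 - 44077) = 307/(-5695) = 307*(-1/5695) = -307/5695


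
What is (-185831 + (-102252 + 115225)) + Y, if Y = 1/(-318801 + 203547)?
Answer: -19922575933/115254 ≈ -1.7286e+5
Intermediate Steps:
Y = -1/115254 (Y = 1/(-115254) = -1/115254 ≈ -8.6765e-6)
(-185831 + (-102252 + 115225)) + Y = (-185831 + (-102252 + 115225)) - 1/115254 = (-185831 + 12973) - 1/115254 = -172858 - 1/115254 = -19922575933/115254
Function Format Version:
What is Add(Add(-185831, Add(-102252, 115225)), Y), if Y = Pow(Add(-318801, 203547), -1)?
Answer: Rational(-19922575933, 115254) ≈ -1.7286e+5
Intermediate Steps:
Y = Rational(-1, 115254) (Y = Pow(-115254, -1) = Rational(-1, 115254) ≈ -8.6765e-6)
Add(Add(-185831, Add(-102252, 115225)), Y) = Add(Add(-185831, Add(-102252, 115225)), Rational(-1, 115254)) = Add(Add(-185831, 12973), Rational(-1, 115254)) = Add(-172858, Rational(-1, 115254)) = Rational(-19922575933, 115254)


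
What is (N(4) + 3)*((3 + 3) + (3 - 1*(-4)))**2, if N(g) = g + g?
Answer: 1859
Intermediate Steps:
N(g) = 2*g
(N(4) + 3)*((3 + 3) + (3 - 1*(-4)))**2 = (2*4 + 3)*((3 + 3) + (3 - 1*(-4)))**2 = (8 + 3)*(6 + (3 + 4))**2 = 11*(6 + 7)**2 = 11*13**2 = 11*169 = 1859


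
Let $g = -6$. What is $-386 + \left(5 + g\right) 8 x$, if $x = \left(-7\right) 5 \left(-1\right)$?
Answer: $-666$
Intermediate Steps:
$x = 35$ ($x = \left(-35\right) \left(-1\right) = 35$)
$-386 + \left(5 + g\right) 8 x = -386 + \left(5 - 6\right) 8 \cdot 35 = -386 + \left(-1\right) 8 \cdot 35 = -386 - 280 = -666$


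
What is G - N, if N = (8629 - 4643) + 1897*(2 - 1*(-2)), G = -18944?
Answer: -30518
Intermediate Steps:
N = 11574 (N = 3986 + 1897*(2 + 2) = 3986 + 1897*4 = 3986 + 7588 = 11574)
G - N = -18944 - 1*11574 = -18944 - 11574 = -30518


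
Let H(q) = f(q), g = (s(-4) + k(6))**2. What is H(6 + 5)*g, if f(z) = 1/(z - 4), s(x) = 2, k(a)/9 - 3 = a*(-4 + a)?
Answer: 18769/7 ≈ 2681.3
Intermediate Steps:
k(a) = 27 + 9*a*(-4 + a) (k(a) = 27 + 9*(a*(-4 + a)) = 27 + 9*a*(-4 + a))
f(z) = 1/(-4 + z)
g = 18769 (g = (2 + (27 - 36*6 + 9*6**2))**2 = (2 + (27 - 216 + 9*36))**2 = (2 + (27 - 216 + 324))**2 = (2 + 135)**2 = 137**2 = 18769)
H(q) = 1/(-4 + q)
H(6 + 5)*g = 18769/(-4 + (6 + 5)) = 18769/(-4 + 11) = 18769/7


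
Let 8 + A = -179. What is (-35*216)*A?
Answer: 1413720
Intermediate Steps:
A = -187 (A = -8 - 179 = -187)
(-35*216)*A = -35*216*(-187) = -7560*(-187) = 1413720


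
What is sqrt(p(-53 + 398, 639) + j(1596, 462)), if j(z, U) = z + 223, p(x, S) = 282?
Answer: sqrt(2101) ≈ 45.837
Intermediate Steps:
j(z, U) = 223 + z
sqrt(p(-53 + 398, 639) + j(1596, 462)) = sqrt(282 + (223 + 1596)) = sqrt(282 + 1819) = sqrt(2101)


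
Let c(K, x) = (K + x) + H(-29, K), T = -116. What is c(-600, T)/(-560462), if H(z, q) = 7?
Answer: 709/560462 ≈ 0.0012650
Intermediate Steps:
c(K, x) = 7 + K + x (c(K, x) = (K + x) + 7 = 7 + K + x)
c(-600, T)/(-560462) = (7 - 600 - 116)/(-560462) = -709*(-1/560462) = 709/560462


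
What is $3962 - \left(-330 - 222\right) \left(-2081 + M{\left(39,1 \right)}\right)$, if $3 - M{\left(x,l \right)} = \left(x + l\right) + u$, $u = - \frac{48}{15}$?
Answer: $- \frac{5817038}{5} \approx -1.1634 \cdot 10^{6}$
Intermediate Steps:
$u = - \frac{16}{5}$ ($u = \left(-48\right) \frac{1}{15} = - \frac{16}{5} \approx -3.2$)
$M{\left(x,l \right)} = \frac{31}{5} - l - x$ ($M{\left(x,l \right)} = 3 - \left(\left(x + l\right) - \frac{16}{5}\right) = 3 - \left(\left(l + x\right) - \frac{16}{5}\right) = 3 - \left(- \frac{16}{5} + l + x\right) = \frac{31}{5} - l - x$)
$3962 - \left(-330 - 222\right) \left(-2081 + M{\left(39,1 \right)}\right) = 3962 - \left(-330 - 222\right) \left(-2081 - \frac{169}{5}\right) = 3962 - - 552 \left(-2081 - \frac{169}{5}\right) = 3962 - \left(-552\right) \left(- \frac{10574}{5}\right) = 3962 - \frac{5836848}{5} = - \frac{5817038}{5}$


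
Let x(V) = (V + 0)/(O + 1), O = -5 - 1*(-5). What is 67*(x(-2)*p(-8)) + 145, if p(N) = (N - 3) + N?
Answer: 2691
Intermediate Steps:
p(N) = -3 + 2*N (p(N) = (-3 + N) + N = -3 + 2*N)
O = 0 (O = -5 + 5 = 0)
x(V) = V (x(V) = (V + 0)/(0 + 1) = V/1 = V*1 = V)
67*(x(-2)*p(-8)) + 145 = 67*(-2*(-3 + 2*(-8))) + 145 = 67*(-2*(-3 - 16)) + 145 = 67*(-2*(-19)) + 145 = 67*38 + 145 = 2546 + 145 = 2691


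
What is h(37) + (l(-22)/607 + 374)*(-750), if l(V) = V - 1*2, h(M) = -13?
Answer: -170253391/607 ≈ -2.8048e+5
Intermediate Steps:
l(V) = -2 + V (l(V) = V - 2 = -2 + V)
h(37) + (l(-22)/607 + 374)*(-750) = -13 + ((-2 - 22)/607 + 374)*(-750) = -13 + (-24*1/607 + 374)*(-750) = -13 + (-24/607 + 374)*(-750) = -13 + (226994/607)*(-750) = -13 - 170245500/607 = -170253391/607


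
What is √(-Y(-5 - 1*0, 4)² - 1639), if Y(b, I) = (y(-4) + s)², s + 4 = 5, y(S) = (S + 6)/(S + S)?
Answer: I*√419665/16 ≈ 40.488*I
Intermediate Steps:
y(S) = (6 + S)/(2*S) (y(S) = (6 + S)/((2*S)) = (6 + S)*(1/(2*S)) = (6 + S)/(2*S))
s = 1 (s = -4 + 5 = 1)
Y(b, I) = 9/16 (Y(b, I) = ((½)*(6 - 4)/(-4) + 1)² = ((½)*(-¼)*2 + 1)² = (-¼ + 1)² = (¾)² = 9/16)
√(-Y(-5 - 1*0, 4)² - 1639) = √(-(9/16)² - 1639) = √(-1*81/256 - 1639) = √(-81/256 - 1639) = √(-419665/256) = I*√419665/16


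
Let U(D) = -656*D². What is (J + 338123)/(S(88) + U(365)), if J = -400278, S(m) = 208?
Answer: 62155/87395392 ≈ 0.00071119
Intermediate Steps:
(J + 338123)/(S(88) + U(365)) = (-400278 + 338123)/(208 - 656*365²) = -62155/(208 - 656*133225) = -62155/(208 - 87395600) = -62155/(-87395392) = -62155*(-1/87395392) = 62155/87395392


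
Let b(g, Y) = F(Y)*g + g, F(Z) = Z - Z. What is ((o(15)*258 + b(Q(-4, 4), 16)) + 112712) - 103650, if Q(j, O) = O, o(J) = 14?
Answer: 12678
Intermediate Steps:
F(Z) = 0
b(g, Y) = g (b(g, Y) = 0*g + g = 0 + g = g)
((o(15)*258 + b(Q(-4, 4), 16)) + 112712) - 103650 = ((14*258 + 4) + 112712) - 103650 = ((3612 + 4) + 112712) - 103650 = (3616 + 112712) - 103650 = 116328 - 103650 = 12678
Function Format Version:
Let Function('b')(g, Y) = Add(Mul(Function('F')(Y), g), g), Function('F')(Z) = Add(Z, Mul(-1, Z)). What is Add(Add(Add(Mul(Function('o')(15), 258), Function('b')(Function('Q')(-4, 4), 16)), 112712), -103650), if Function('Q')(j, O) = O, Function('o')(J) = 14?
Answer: 12678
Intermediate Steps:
Function('F')(Z) = 0
Function('b')(g, Y) = g (Function('b')(g, Y) = Add(Mul(0, g), g) = Add(0, g) = g)
Add(Add(Add(Mul(Function('o')(15), 258), Function('b')(Function('Q')(-4, 4), 16)), 112712), -103650) = Add(Add(Add(Mul(14, 258), 4), 112712), -103650) = Add(Add(Add(3612, 4), 112712), -103650) = Add(Add(3616, 112712), -103650) = Add(116328, -103650) = 12678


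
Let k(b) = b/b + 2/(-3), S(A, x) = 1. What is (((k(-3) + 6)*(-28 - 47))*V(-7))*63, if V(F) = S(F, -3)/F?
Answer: 4275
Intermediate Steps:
k(b) = ⅓ (k(b) = 1 + 2*(-⅓) = 1 - ⅔ = ⅓)
V(F) = 1/F
(((k(-3) + 6)*(-28 - 47))*V(-7))*63 = (((⅓ + 6)*(-28 - 47))/(-7))*63 = (((19/3)*(-75))*(-⅐))*63 = -475*(-⅐)*63 = (475/7)*63 = 4275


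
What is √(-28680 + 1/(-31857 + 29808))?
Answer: I*√120410142729/2049 ≈ 169.35*I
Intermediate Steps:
√(-28680 + 1/(-31857 + 29808)) = √(-28680 + 1/(-2049)) = √(-28680 - 1/2049) = √(-58765321/2049) = I*√120410142729/2049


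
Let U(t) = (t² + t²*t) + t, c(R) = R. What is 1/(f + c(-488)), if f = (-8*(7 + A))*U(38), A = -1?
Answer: -1/2705480 ≈ -3.6962e-7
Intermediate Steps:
U(t) = t + t² + t³ (U(t) = (t² + t³) + t = t + t² + t³)
f = -2704992 (f = (-8*(7 - 1))*(38*(1 + 38 + 38²)) = (-8*6)*(38*(1 + 38 + 1444)) = -1824*1483 = -48*56354 = -2704992)
1/(f + c(-488)) = 1/(-2704992 - 488) = 1/(-2705480) = -1/2705480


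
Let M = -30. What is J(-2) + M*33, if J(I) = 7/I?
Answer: -1987/2 ≈ -993.50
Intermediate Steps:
J(-2) + M*33 = 7/(-2) - 30*33 = 7*(-1/2) - 990 = -7/2 - 990 = -1987/2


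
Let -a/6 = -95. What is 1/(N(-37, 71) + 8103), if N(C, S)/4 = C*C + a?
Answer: 1/15859 ≈ 6.3056e-5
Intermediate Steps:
a = 570 (a = -6*(-95) = 570)
N(C, S) = 2280 + 4*C² (N(C, S) = 4*(C*C + 570) = 4*(C² + 570) = 4*(570 + C²) = 2280 + 4*C²)
1/(N(-37, 71) + 8103) = 1/((2280 + 4*(-37)²) + 8103) = 1/((2280 + 4*1369) + 8103) = 1/((2280 + 5476) + 8103) = 1/(7756 + 8103) = 1/15859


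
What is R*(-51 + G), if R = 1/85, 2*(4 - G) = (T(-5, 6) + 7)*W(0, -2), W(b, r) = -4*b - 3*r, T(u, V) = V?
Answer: -86/85 ≈ -1.0118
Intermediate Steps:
G = -35 (G = 4 - (6 + 7)*(-4*0 - 3*(-2))/2 = 4 - 13*(0 + 6)/2 = 4 - 13*6/2 = 4 - ½*78 = 4 - 39 = -35)
R = 1/85 ≈ 0.011765
R*(-51 + G) = (-51 - 35)/85 = (1/85)*(-86) = -86/85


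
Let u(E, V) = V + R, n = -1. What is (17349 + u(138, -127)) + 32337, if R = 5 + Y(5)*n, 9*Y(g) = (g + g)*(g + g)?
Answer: 445976/9 ≈ 49553.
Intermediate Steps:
Y(g) = 4*g**2/9 (Y(g) = ((g + g)*(g + g))/9 = ((2*g)*(2*g))/9 = (4*g**2)/9 = 4*g**2/9)
R = -55/9 (R = 5 + ((4/9)*5**2)*(-1) = 5 + ((4/9)*25)*(-1) = 5 + (100/9)*(-1) = 5 - 100/9 = -55/9 ≈ -6.1111)
u(E, V) = -55/9 + V (u(E, V) = V - 55/9 = -55/9 + V)
(17349 + u(138, -127)) + 32337 = (17349 + (-55/9 - 127)) + 32337 = (17349 - 1198/9) + 32337 = 154943/9 + 32337 = 445976/9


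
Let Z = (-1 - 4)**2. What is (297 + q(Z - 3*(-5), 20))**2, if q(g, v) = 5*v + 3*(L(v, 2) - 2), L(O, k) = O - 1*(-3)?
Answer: 211600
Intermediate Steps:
L(O, k) = 3 + O (L(O, k) = O + 3 = 3 + O)
Z = 25 (Z = (-5)**2 = 25)
q(g, v) = 3 + 8*v (q(g, v) = 5*v + 3*((3 + v) - 2) = 5*v + 3*(1 + v) = 5*v + (3 + 3*v) = 3 + 8*v)
(297 + q(Z - 3*(-5), 20))**2 = (297 + (3 + 8*20))**2 = (297 + (3 + 160))**2 = (297 + 163)**2 = 460**2 = 211600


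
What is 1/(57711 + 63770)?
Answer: 1/121481 ≈ 8.2317e-6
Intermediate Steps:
1/(57711 + 63770) = 1/121481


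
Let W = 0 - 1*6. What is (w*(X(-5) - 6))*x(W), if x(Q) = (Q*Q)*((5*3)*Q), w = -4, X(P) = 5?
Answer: -12960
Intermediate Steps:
W = -6 (W = 0 - 6 = -6)
x(Q) = 15*Q³ (x(Q) = Q²*(15*Q) = 15*Q³)
(w*(X(-5) - 6))*x(W) = (-4*(5 - 6))*(15*(-6)³) = (-4*(-1))*(15*(-216)) = 4*(-3240) = -12960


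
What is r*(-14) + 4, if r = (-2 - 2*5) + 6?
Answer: 88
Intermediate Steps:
r = -6 (r = (-2 - 10) + 6 = -12 + 6 = -6)
r*(-14) + 4 = -6*(-14) + 4 = 84 + 4 = 88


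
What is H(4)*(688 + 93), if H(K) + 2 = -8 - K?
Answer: -10934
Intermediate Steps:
H(K) = -10 - K (H(K) = -2 + (-8 - K) = -10 - K)
H(4)*(688 + 93) = (-10 - 1*4)*(688 + 93) = (-10 - 4)*781 = -14*781 = -10934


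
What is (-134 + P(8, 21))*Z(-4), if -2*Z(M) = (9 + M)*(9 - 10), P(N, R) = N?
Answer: -315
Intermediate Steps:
Z(M) = 9/2 + M/2 (Z(M) = -(9 + M)*(9 - 10)/2 = -(9 + M)*(-1)/2 = -(-9 - M)/2 = 9/2 + M/2)
(-134 + P(8, 21))*Z(-4) = (-134 + 8)*(9/2 + (½)*(-4)) = -126*(9/2 - 2) = -126*5/2 = -315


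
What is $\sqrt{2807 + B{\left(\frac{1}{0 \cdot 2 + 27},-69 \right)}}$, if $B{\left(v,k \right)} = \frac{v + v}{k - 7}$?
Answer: $\frac{\sqrt{328317834}}{342} \approx 52.981$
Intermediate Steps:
$B{\left(v,k \right)} = \frac{2 v}{-7 + k}$
$\sqrt{2807 + B{\left(\frac{1}{0 \cdot 2 + 27},-69 \right)}} = \sqrt{2807 + \frac{2}{\left(0 \cdot 2 + 27\right) \left(-7 - 69\right)}} = \sqrt{2807 + \frac{2}{\left(0 + 27\right) \left(-76\right)}} = \sqrt{2807 + 2 \cdot \frac{1}{27} \left(- \frac{1}{76}\right)} = \sqrt{2807 - \frac{1}{1026}} = \sqrt{\frac{2879981}{1026}} = \frac{\sqrt{328317834}}{342}$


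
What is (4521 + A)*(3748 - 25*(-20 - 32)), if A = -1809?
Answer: 13690176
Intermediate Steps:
(4521 + A)*(3748 - 25*(-20 - 32)) = (4521 - 1809)*(3748 - 25*(-20 - 32)) = 2712*(3748 - 25*(-52)) = 2712*(3748 + 1300) = 2712*5048 = 13690176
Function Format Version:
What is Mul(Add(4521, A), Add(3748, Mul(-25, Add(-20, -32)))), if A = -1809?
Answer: 13690176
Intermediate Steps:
Mul(Add(4521, A), Add(3748, Mul(-25, Add(-20, -32)))) = Mul(Add(4521, -1809), Add(3748, Mul(-25, Add(-20, -32)))) = Mul(2712, Add(3748, Mul(-25, -52))) = Mul(2712, Add(3748, 1300)) = Mul(2712, 5048) = 13690176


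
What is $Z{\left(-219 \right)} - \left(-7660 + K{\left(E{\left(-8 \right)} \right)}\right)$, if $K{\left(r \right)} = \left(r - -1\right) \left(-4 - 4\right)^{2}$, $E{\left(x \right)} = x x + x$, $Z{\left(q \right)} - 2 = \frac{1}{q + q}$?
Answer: $\frac{1758131}{438} \approx 4014.0$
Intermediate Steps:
$Z{\left(q \right)} = 2 + \frac{1}{2 q}$ ($Z{\left(q \right)} = 2 + \frac{1}{q + q} = 2 + \frac{1}{2 q}$)
$E{\left(x \right)} = x + x^{2}$ ($E{\left(x \right)} = x^{2} + x = x + x^{2}$)
$K{\left(r \right)} = 64 + 64 r$ ($K{\left(r \right)} = \left(r + 1\right) \left(-8\right)^{2} = \left(1 + r\right) 64 = 64 + 64 r$)
$Z{\left(-219 \right)} - \left(-7660 + K{\left(E{\left(-8 \right)} \right)}\right) = \left(2 + \frac{1}{2 \left(-219\right)}\right) + \left(7660 - \left(64 + 64 \left(- 8 \left(1 - 8\right)\right)\right)\right) = \left(2 + \frac{1}{2} \left(- \frac{1}{219}\right)\right) + \left(7660 - \left(64 + 64 \left(\left(-8\right) \left(-7\right)\right)\right)\right) = \left(2 - \frac{1}{438}\right) + \left(7660 - \left(64 + 64 \cdot 56\right)\right) = \frac{875}{438} + \left(7660 - \left(64 + 3584\right)\right) = \frac{875}{438} + \left(7660 - 3648\right) = \frac{875}{438} + 4012 = \frac{1758131}{438}$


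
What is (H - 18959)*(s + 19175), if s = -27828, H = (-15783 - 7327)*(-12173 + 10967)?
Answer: -241000768753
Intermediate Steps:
H = 27870660 (H = -23110*(-1206) = 27870660)
(H - 18959)*(s + 19175) = (27870660 - 18959)*(-27828 + 19175) = 27851701*(-8653) = -241000768753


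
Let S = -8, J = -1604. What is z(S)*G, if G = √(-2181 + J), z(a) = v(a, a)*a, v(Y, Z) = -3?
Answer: 24*I*√3785 ≈ 1476.5*I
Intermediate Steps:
z(a) = -3*a
G = I*√3785 (G = √(-2181 - 1604) = √(-3785) = I*√3785 ≈ 61.522*I)
z(S)*G = (-3*(-8))*(I*√3785) = 24*(I*√3785) = 24*I*√3785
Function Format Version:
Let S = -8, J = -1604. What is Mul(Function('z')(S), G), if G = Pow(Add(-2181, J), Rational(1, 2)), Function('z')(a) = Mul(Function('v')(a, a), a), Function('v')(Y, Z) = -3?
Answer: Mul(24, I, Pow(3785, Rational(1, 2))) ≈ Mul(1476.5, I)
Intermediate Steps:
Function('z')(a) = Mul(-3, a)
G = Mul(I, Pow(3785, Rational(1, 2))) (G = Pow(Add(-2181, -1604), Rational(1, 2)) = Pow(-3785, Rational(1, 2)) = Mul(I, Pow(3785, Rational(1, 2))) ≈ Mul(61.522, I))
Mul(Function('z')(S), G) = Mul(Mul(-3, -8), Mul(I, Pow(3785, Rational(1, 2)))) = Mul(24, Mul(I, Pow(3785, Rational(1, 2)))) = Mul(24, I, Pow(3785, Rational(1, 2)))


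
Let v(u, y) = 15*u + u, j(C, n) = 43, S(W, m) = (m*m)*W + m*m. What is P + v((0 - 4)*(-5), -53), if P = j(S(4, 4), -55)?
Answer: 363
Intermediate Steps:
S(W, m) = m² + W*m² (S(W, m) = m²*W + m² = W*m² + m² = m² + W*m²)
v(u, y) = 16*u
P = 43
P + v((0 - 4)*(-5), -53) = 43 + 16*((0 - 4)*(-5)) = 43 + 16*(-4*(-5)) = 43 + 16*20 = 43 + 320 = 363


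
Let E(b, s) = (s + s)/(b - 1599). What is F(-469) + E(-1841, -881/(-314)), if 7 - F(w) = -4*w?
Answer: -1009410401/540080 ≈ -1869.0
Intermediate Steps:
F(w) = 7 + 4*w (F(w) = 7 - (-4)*w = 7 + 4*w)
E(b, s) = 2*s/(-1599 + b) (E(b, s) = (2*s)/(-1599 + b) = 2*s/(-1599 + b))
F(-469) + E(-1841, -881/(-314)) = (7 + 4*(-469)) + 2*(-881/(-314))/(-1599 - 1841) = (7 - 1876) + 2*(-881*(-1/314))/(-3440) = -1869 + 2*(881/314)*(-1/3440) = -1869 - 881/540080 = -1009410401/540080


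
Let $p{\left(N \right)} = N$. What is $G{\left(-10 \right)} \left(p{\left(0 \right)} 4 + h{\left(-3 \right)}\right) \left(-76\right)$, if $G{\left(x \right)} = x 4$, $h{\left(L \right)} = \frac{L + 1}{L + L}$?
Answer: $\frac{3040}{3} \approx 1013.3$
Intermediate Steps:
$h{\left(L \right)} = \frac{1 + L}{2 L}$
$G{\left(x \right)} = 4 x$
$G{\left(-10 \right)} \left(p{\left(0 \right)} 4 + h{\left(-3 \right)}\right) \left(-76\right) = 4 \left(-10\right) \left(0 \cdot 4 + \frac{1 - 3}{2 \left(-3\right)}\right) \left(-76\right) = - 40 \left(0 + \frac{1}{2} \left(- \frac{1}{3}\right) \left(-2\right)\right) \left(-76\right) = - 40 \left(0 + \frac{1}{3}\right) \left(-76\right) = \left(-40\right) \frac{1}{3} \left(-76\right) = \left(- \frac{40}{3}\right) \left(-76\right) = \frac{3040}{3}$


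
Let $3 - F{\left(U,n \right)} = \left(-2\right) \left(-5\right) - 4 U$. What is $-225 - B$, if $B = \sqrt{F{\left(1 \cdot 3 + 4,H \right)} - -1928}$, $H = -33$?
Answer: $-225 - \sqrt{1949} \approx -269.15$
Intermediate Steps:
$F{\left(U,n \right)} = -7 + 4 U$ ($F{\left(U,n \right)} = 3 - \left(\left(-2\right) \left(-5\right) - 4 U\right) = 3 - \left(10 - 4 U\right) = 3 + \left(-10 + 4 U\right) = -7 + 4 U$)
$B = \sqrt{1949}$ ($B = \sqrt{\left(-7 + 4 \left(1 \cdot 3 + 4\right)\right) - -1928} = \sqrt{\left(-7 + 4 \left(3 + 4\right)\right) + 1928} = \sqrt{\left(-7 + 4 \cdot 7\right) + 1928} = \sqrt{\left(-7 + 28\right) + 1928} = \sqrt{21 + 1928} = \sqrt{1949} \approx 44.147$)
$-225 - B = -225 - \sqrt{1949}$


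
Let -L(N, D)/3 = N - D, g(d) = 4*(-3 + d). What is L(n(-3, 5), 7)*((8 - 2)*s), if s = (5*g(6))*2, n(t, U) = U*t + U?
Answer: 36720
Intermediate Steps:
g(d) = -12 + 4*d
n(t, U) = U + U*t
L(N, D) = -3*N + 3*D (L(N, D) = -3*(N - D) = -3*N + 3*D)
s = 120 (s = (5*(-12 + 4*6))*2 = (5*(-12 + 24))*2 = (5*12)*2 = 60*2 = 120)
L(n(-3, 5), 7)*((8 - 2)*s) = (-15*(1 - 3) + 3*7)*((8 - 2)*120) = (-15*(-2) + 21)*(6*120) = (-3*(-10) + 21)*720 = (30 + 21)*720 = 51*720 = 36720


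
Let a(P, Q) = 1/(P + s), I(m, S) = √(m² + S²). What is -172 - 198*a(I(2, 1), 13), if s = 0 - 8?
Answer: -8564/59 + 198*√5/59 ≈ -137.65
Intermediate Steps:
s = -8
I(m, S) = √(S² + m²)
a(P, Q) = 1/(-8 + P) (a(P, Q) = 1/(P - 8) = 1/(-8 + P))
-172 - 198*a(I(2, 1), 13) = -172 - 198/(-8 + √(1² + 2²)) = -172 - 198/(-8 + √(1 + 4)) = -172 - 198/(-8 + √5)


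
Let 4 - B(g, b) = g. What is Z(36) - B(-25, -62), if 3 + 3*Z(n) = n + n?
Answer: -6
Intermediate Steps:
B(g, b) = 4 - g
Z(n) = -1 + 2*n/3 (Z(n) = -1 + (n + n)/3 = -1 + (2*n)/3 = -1 + 2*n/3)
Z(36) - B(-25, -62) = (-1 + (⅔)*36) - (4 - 1*(-25)) = (-1 + 24) - (4 + 25) = 23 - 1*29 = 23 - 29 = -6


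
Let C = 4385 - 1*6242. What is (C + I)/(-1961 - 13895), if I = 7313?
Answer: -341/991 ≈ -0.34410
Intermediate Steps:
C = -1857 (C = 4385 - 6242 = -1857)
(C + I)/(-1961 - 13895) = (-1857 + 7313)/(-1961 - 13895) = 5456/(-15856) = 5456*(-1/15856) = -341/991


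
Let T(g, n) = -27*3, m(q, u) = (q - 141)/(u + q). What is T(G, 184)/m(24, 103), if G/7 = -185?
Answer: 1143/13 ≈ 87.923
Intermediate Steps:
G = -1295 (G = 7*(-185) = -1295)
m(q, u) = (-141 + q)/(q + u)
T(g, n) = -81
T(G, 184)/m(24, 103) = -81*(24 + 103)/(-141 + 24) = -81/(-117/127) = -81*(-127/117) = 1143/13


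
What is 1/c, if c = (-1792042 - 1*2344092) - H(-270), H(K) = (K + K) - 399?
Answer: -1/4135195 ≈ -2.4183e-7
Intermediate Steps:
H(K) = -399 + 2*K (H(K) = 2*K - 399 = -399 + 2*K)
c = -4135195 (c = (-1792042 - 1*2344092) - (-399 + 2*(-270)) = (-1792042 - 2344092) - (-399 - 540) = -4136134 - 1*(-939) = -4136134 + 939 = -4135195)
1/c = 1/(-4135195) = -1/4135195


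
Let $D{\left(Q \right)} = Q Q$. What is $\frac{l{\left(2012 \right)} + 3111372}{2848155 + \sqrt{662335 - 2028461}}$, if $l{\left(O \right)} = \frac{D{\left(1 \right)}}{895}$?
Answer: $\frac{1586238880209771}{1452045900357029} - \frac{2784677941 i \sqrt{1366126}}{7260229501785145} \approx 1.0924 - 0.0004483 i$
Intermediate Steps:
$D{\left(Q \right)} = Q^{2}$
$l{\left(O \right)} = \frac{1}{895}$ ($l{\left(O \right)} = \frac{1^{2}}{895} = 1 \cdot \frac{1}{895} = \frac{1}{895}$)
$\frac{l{\left(2012 \right)} + 3111372}{2848155 + \sqrt{662335 - 2028461}} = \frac{\frac{1}{895} + 3111372}{2848155 + \sqrt{662335 - 2028461}} = \frac{2784677941}{895 \left(2848155 + \sqrt{-1366126}\right)} = \frac{2784677941}{895 \left(2848155 + i \sqrt{1366126}\right)}$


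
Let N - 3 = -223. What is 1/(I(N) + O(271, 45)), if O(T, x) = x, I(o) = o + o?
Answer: -1/395 ≈ -0.0025316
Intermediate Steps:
N = -220 (N = 3 - 223 = -220)
I(o) = 2*o
1/(I(N) + O(271, 45)) = 1/(2*(-220) + 45) = 1/(-440 + 45) = 1/(-395) = -1/395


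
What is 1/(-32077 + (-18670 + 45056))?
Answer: -1/5691 ≈ -0.00017572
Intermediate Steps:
1/(-32077 + (-18670 + 45056)) = 1/(-32077 + 26386) = 1/(-5691) = -1/5691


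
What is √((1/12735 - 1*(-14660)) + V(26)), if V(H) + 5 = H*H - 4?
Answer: √276192924590/4245 ≈ 123.80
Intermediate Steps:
V(H) = -9 + H² (V(H) = -5 + (H*H - 4) = -5 + (H² - 4) = -5 + (-4 + H²) = -9 + H²)
√((1/12735 - 1*(-14660)) + V(26)) = √((1/12735 - 1*(-14660)) + (-9 + 26²)) = √((1/12735 + 14660) + (-9 + 676)) = √(186695101/12735 + 667) = √(195189346/12735) = √276192924590/4245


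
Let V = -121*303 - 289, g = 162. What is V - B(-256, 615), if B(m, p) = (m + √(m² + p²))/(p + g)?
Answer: -28711448/777 - √443761/777 ≈ -36953.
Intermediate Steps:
V = -36952 (V = -36663 - 289 = -36952)
B(m, p) = (m + √(m² + p²))/(162 + p) (B(m, p) = (m + √(m² + p²))/(p + 162) = (m + √(m² + p²))/(162 + p))
V - B(-256, 615) = -36952 - (-256 + √((-256)² + 615²))/(162 + 615) = -36952 - (-256 + √(65536 + 378225))/777 = -36952 - (-256 + √443761)/777 = -36952 - (-256/777 + √443761/777) = -36952 + (256/777 - √443761/777) = -28711448/777 - √443761/777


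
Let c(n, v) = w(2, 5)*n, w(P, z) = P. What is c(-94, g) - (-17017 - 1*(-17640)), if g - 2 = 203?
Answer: -811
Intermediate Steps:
g = 205 (g = 2 + 203 = 205)
c(n, v) = 2*n
c(-94, g) - (-17017 - 1*(-17640)) = 2*(-94) - (-17017 - 1*(-17640)) = -188 - (-17017 + 17640) = -188 - 1*623 = -188 - 623 = -811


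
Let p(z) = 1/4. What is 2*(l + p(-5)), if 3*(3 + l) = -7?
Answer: -61/6 ≈ -10.167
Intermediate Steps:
l = -16/3 (l = -3 + (1/3)*(-7) = -3 - 7/3 = -16/3 ≈ -5.3333)
p(z) = 1/4
2*(l + p(-5)) = 2*(-16/3 + 1/4) = 2*(-61/12) = -61/6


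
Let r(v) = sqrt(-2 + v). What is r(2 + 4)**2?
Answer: 4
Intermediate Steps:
r(2 + 4)**2 = (sqrt(-2 + (2 + 4)))**2 = (sqrt(-2 + 6))**2 = (sqrt(4))**2 = 2**2 = 4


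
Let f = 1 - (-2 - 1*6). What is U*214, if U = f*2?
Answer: 3852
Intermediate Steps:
f = 9 (f = 1 - (-2 - 6) = 1 - 1*(-8) = 1 + 8 = 9)
U = 18 (U = 9*2 = 18)
U*214 = 18*214 = 3852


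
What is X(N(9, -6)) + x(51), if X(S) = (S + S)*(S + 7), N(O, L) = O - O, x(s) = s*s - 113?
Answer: 2488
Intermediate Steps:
x(s) = -113 + s² (x(s) = s² - 113 = -113 + s²)
N(O, L) = 0
X(S) = 2*S*(7 + S) (X(S) = (2*S)*(7 + S) = 2*S*(7 + S))
X(N(9, -6)) + x(51) = 2*0*(7 + 0) + (-113 + 51²) = 2*0*7 + (-113 + 2601) = 0 + 2488 = 2488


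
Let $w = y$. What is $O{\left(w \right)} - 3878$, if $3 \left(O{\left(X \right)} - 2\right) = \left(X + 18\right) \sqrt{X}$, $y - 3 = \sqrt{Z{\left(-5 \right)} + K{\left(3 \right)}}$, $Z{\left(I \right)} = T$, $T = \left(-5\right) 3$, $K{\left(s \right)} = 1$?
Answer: $-3876 + 6 \sqrt{3 + i \sqrt{14}} + \frac{\left(3 + i \sqrt{14}\right)^{\frac{3}{2}}}{3} \approx -3863.4 + 9.0955 i$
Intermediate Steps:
$T = -15$
$Z{\left(I \right)} = -15$
$y = 3 + i \sqrt{14}$ ($y = 3 + \sqrt{-15 + 1} = 3 + \sqrt{-14} = 3 + i \sqrt{14} \approx 3.0 + 3.7417 i$)
$w = 3 + i \sqrt{14} \approx 3.0 + 3.7417 i$
$O{\left(X \right)} = 2 + \frac{\sqrt{X} \left(18 + X\right)}{3}$ ($O{\left(X \right)} = 2 + \frac{\left(X + 18\right) \sqrt{X}}{3} = 2 + \frac{\left(18 + X\right) \sqrt{X}}{3} = 2 + \frac{\sqrt{X} \left(18 + X\right)}{3}$)
$O{\left(w \right)} - 3878 = \left(2 + 6 \sqrt{3 + i \sqrt{14}} + \frac{\left(3 + i \sqrt{14}\right)^{\frac{3}{2}}}{3}\right) - 3878 = -3876 + 6 \sqrt{3 + i \sqrt{14}} + \frac{\left(3 + i \sqrt{14}\right)^{\frac{3}{2}}}{3}$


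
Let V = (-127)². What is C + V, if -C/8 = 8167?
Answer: -49207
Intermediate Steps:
C = -65336 (C = -8*8167 = -65336)
V = 16129
C + V = -65336 + 16129 = -49207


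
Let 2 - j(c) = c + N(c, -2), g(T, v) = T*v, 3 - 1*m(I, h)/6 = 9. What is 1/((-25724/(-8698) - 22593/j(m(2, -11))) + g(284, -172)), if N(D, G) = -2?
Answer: -173960/8595340557 ≈ -2.0239e-5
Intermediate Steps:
m(I, h) = -36 (m(I, h) = 18 - 6*9 = 18 - 54 = -36)
j(c) = 4 - c (j(c) = 2 - (c - 2) = 2 - (-2 + c) = 2 + (2 - c) = 4 - c)
1/((-25724/(-8698) - 22593/j(m(2, -11))) + g(284, -172)) = 1/((-25724/(-8698) - 22593/(4 - 1*(-36))) + 284*(-172)) = 1/((-25724*(-1/8698) - 22593/(4 + 36)) - 48848) = 1/((12862/4349 - 22593/40) - 48848) = 1/(-97742477/173960 - 48848) = 1/(-8595340557/173960) = -173960/8595340557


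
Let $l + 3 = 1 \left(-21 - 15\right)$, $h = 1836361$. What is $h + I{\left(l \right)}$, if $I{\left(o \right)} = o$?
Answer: $1836322$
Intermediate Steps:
$l = -39$ ($l = -3 + 1 \left(-21 - 15\right) = -3 + 1 \left(-36\right) = -3 - 36 = -39$)
$h + I{\left(l \right)} = 1836361 - 39 = 1836322$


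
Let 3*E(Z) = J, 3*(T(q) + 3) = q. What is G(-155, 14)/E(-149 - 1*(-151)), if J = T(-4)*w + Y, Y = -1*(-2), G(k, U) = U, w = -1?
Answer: 126/19 ≈ 6.6316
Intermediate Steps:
Y = 2
T(q) = -3 + q/3
J = 19/3 (J = (-3 + (⅓)*(-4))*(-1) + 2 = (-3 - 4/3)*(-1) + 2 = -13/3*(-1) + 2 = 13/3 + 2 = 19/3 ≈ 6.3333)
E(Z) = 19/9 (E(Z) = (⅓)*(19/3) = 19/9)
G(-155, 14)/E(-149 - 1*(-151)) = 14/(19/9) = 14*(9/19) = 126/19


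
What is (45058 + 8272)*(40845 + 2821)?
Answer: 2328707780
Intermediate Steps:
(45058 + 8272)*(40845 + 2821) = 53330*43666 = 2328707780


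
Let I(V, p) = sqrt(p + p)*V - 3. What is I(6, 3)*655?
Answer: -1965 + 3930*sqrt(6) ≈ 7661.5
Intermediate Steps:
I(V, p) = -3 + V*sqrt(2)*sqrt(p) (I(V, p) = sqrt(2*p)*V - 3 = (sqrt(2)*sqrt(p))*V - 3 = V*sqrt(2)*sqrt(p) - 3 = -3 + V*sqrt(2)*sqrt(p))
I(6, 3)*655 = (-3 + 6*sqrt(2)*sqrt(3))*655 = (-3 + 6*sqrt(6))*655 = -1965 + 3930*sqrt(6)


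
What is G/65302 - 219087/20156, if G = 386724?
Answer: -3256005165/658113556 ≈ -4.9475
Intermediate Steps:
G/65302 - 219087/20156 = 386724/65302 - 219087/20156 = 386724*(1/65302) - 219087*1/20156 = 193362/32651 - 219087/20156 = -3256005165/658113556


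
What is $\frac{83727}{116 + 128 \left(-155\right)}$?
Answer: $- \frac{83727}{19724} \approx -4.2449$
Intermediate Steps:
$\frac{83727}{116 + 128 \left(-155\right)} = \frac{83727}{116 - 19840} = \frac{83727}{-19724} = 83727 \left(- \frac{1}{19724}\right) = - \frac{83727}{19724}$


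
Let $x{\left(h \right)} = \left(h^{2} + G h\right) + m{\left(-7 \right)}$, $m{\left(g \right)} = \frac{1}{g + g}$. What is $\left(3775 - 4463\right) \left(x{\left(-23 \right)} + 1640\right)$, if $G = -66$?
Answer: $- \frac{17756248}{7} \approx -2.5366 \cdot 10^{6}$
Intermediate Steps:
$m{\left(g \right)} = \frac{1}{2 g}$
$x{\left(h \right)} = - \frac{1}{14} + h^{2} - 66 h$ ($x{\left(h \right)} = \left(h^{2} - 66 h\right) + \frac{1}{2 \left(-7\right)} = \left(h^{2} - 66 h\right) + \frac{1}{2} \left(- \frac{1}{7}\right) = \left(h^{2} - 66 h\right) - \frac{1}{14} = - \frac{1}{14} + h^{2} - 66 h$)
$\left(3775 - 4463\right) \left(x{\left(-23 \right)} + 1640\right) = \left(3775 - 4463\right) \left(\left(- \frac{1}{14} + \left(-23\right)^{2} - -1518\right) + 1640\right) = - 688 \left(\left(- \frac{1}{14} + 529 + 1518\right) + 1640\right) = - 688 \left(\frac{28657}{14} + 1640\right) = \left(-688\right) \frac{51617}{14} = - \frac{17756248}{7}$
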